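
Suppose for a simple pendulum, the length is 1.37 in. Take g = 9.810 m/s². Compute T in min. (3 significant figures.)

0.00624 min

T is given directly by: T = 2π√(L/g).
L = 1.37 in = 0.03480 m; g = 9.810 m/s².
T = 0.3742 s
0.3742 s × (1 min / 60.00 s) = 0.006237 min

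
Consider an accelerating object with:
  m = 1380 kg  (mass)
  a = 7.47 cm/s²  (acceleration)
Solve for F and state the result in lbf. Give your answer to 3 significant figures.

From Newton's second law: F = m·a.
m = 1380 kg; a = 7.47 cm/s² = 0.07470 m/s².
F = 103.1 N
103.1 N × (1 lbf / 4.448 N) = 23.17 lbf

23.2 lbf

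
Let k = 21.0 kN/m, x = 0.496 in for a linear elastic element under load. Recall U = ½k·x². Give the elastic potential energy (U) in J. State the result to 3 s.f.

U is given directly by: U = ½kx².
k = 21.0 kN/m = 21000 N/m; x = 0.496 in = 0.01260 m.
U = 1.667 J

1.67 J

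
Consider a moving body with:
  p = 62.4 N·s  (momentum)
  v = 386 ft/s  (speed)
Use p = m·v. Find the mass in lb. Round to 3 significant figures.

1.17 lb

Rearranging p = m·v for m: m = p/v.
p = 62.4 N·s = 62.40 kg·m/s; v = 386 ft/s = 117.7 m/s.
m = 0.5304 kg
0.5304 kg × (1 lb / 0.4536 kg) = 1.169 lb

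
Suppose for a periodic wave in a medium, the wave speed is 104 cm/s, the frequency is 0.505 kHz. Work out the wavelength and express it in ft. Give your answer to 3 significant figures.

Rearranging: λ = v/f.
v = 104 cm/s = 1.040 m/s; f = 0.505 kHz = 505.0 Hz.
λ = 0.002059 m
0.002059 m × (1 ft / 0.3048 m) = 0.006757 ft

0.00676 ft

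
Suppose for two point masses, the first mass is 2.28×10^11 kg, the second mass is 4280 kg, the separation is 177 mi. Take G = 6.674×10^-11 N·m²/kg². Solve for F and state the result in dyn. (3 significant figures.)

F is given directly by: F = Gm₁m₂/r².
m₁ = 2.28×10^11 kg; m₂ = 4280 kg; r = 177 mi = 2.849×10^5 m; G = 6.674×10^-11 N·m²/kg².
F = 8.026×10^-7 N  (the unit combination reduces to kg·m/s² = N)
8.026×10^-7 N × (1 dyn / 1.000×10^-5 N) = 0.08026 dyn

0.0803 dyn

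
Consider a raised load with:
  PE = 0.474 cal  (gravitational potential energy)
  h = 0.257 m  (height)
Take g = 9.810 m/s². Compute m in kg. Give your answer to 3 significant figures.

0.787 kg

Solving PE = m·g·h for m: m = PE/(g·h).
PE = 0.474 cal = 1.983 J; h = 0.257 m; g = 9.810 m/s².
m = 0.7866 kg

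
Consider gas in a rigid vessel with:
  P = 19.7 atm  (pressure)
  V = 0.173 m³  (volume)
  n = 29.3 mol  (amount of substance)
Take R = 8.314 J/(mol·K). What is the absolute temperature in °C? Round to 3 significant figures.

Rearranging PV = nRT for T: T = PV/(nR).
P = 19.7 atm = 1.996×10^6 Pa; V = 0.173 m³; n = 29.3 mol; R = 8.314 J/(mol·K).
T = 1418 K
1418 K − 273.15 = 1144 °C

1140 °C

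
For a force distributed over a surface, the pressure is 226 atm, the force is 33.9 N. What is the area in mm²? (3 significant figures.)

1.48 mm²

Rearranging P = F/A for A: A = F/P.
P = 226 atm = 2.290×10^7 Pa; F = 33.9 N.
A = 1.480×10^-6 m²
1.480×10^-6 m² × (1 mm² / 1.000×10^-6 m²) = 1.480 mm²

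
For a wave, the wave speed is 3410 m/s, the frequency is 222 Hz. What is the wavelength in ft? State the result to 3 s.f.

50.4 ft

Rearranging v = f·λ for λ: λ = v/f.
v = 3410 m/s; f = 222 Hz.
λ = 15.36 m
15.36 m × (1 ft / 0.3048 m) = 50.39 ft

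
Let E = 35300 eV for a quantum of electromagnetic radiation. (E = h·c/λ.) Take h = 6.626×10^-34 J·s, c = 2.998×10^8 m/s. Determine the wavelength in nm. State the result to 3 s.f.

Solving E = h·c/λ for λ: λ = hc/E.
E = 35300 eV = 5.656×10^-15 J; h = 6.626×10^-34 J·s; c = 2.998×10^8 m/s.
λ = 3.512×10^-11 m
3.512×10^-11 m × (1 nm / 1.000×10^-9 m) = 0.03512 nm

0.0351 nm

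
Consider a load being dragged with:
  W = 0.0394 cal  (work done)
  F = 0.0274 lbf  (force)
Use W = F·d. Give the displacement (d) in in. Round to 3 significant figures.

53.2 in

Rearranging: d = W/F.
W = 0.0394 cal = 0.1648 J; F = 0.0274 lbf = 0.1219 N.
d = 1.353 m
1.353 m × (1 in / 0.02540 m) = 53.25 in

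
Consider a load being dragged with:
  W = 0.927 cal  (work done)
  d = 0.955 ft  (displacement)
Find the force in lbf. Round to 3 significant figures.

Rearranging: F = W/d.
W = 0.927 cal = 3.879 J; d = 0.955 ft = 0.2911 m.
F = 13.32 N
13.32 N × (1 lbf / 4.448 N) = 2.995 lbf

3.00 lbf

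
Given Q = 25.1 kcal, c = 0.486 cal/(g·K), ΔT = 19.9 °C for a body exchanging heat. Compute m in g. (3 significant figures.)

2600 g

Solving Q = m·c·ΔT for m: m = Q/(c·ΔT).
Q = 25.1 kcal = 1.050×10^5 J; c = 0.486 cal/(g·K) = 2033 J/(kg·K); ΔT = 19.9 °C = 19.90 K.
m = 2.595 kg
2.595 kg × (1 g / 0.001000 kg) = 2595 g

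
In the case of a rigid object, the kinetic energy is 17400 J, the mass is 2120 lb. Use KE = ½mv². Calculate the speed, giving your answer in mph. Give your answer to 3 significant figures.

Solving KE = ½mv² for v: v = √(2·KE/m).
KE = 17400 J; m = 2120 lb = 961.6 kg.
v = 6.016 m/s
6.016 m/s × (1 mph / 0.4470 m/s) = 13.46 mph

13.5 mph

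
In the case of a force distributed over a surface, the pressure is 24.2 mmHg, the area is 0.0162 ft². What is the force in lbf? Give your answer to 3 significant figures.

Rearranging: F = P·A.
P = 24.2 mmHg = 3226 Pa; A = 0.0162 ft² = 0.001505 m².
F = 4.856 N
4.856 N × (1 lbf / 4.448 N) = 1.092 lbf

1.09 lbf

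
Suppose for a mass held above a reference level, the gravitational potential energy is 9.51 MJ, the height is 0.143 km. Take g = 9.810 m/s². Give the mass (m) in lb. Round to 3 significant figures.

Rearranging: m = PE/(g·h).
PE = 9.51 MJ = 9.510×10^6 J; h = 0.143 km = 143.0 m; g = 9.810 m/s².
m = 6779 kg
6779 kg × (1 lb / 0.4536 kg) = 14945 lb

14900 lb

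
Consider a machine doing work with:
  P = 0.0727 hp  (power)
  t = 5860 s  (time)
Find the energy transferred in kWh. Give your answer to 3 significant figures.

0.0882 kWh

Rearranging: W = P·t.
P = 0.0727 hp = 54.21 W; t = 5860 s.
W = 3.177×10^5 J
3.177×10^5 J × (1 kWh / 3.600×10^6 J) = 0.08825 kWh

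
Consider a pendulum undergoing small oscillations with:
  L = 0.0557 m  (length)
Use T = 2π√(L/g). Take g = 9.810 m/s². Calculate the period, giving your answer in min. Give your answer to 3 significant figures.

Directly: T = 2π√(L/g).
L = 0.0557 m; g = 9.810 m/s².
T = 0.4734 s
0.4734 s × (1 min / 60.00 s) = 0.007891 min

0.00789 min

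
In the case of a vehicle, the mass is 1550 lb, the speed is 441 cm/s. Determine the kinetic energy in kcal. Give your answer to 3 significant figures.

KE is given directly by: KE = ½mv².
m = 1550 lb = 703.1 kg; v = 441 cm/s = 4.410 m/s.
KE = 6837 J
6837 J × (1 kcal / 4184 J) = 1.634 kcal

1.63 kcal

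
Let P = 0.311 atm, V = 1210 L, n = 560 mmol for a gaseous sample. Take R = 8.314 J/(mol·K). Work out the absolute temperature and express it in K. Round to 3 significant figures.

Solving PV = nRT for T: T = PV/(nR).
P = 0.311 atm = 31512 Pa; V = 1210 L = 1.210 m³; n = 560 mmol = 0.5600 mol; R = 8.314 J/(mol·K).
T = 8190 K

8190 K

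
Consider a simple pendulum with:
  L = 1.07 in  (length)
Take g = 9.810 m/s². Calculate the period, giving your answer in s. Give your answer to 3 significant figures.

0.331 s

Directly: T = 2π√(L/g).
L = 1.07 in = 0.02718 m; g = 9.810 m/s².
T = 0.3307 s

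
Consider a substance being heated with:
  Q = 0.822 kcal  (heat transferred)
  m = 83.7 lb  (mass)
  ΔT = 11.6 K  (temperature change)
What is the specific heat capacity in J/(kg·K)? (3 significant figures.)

Rearranging Q = m·c·ΔT for c: c = Q/(m·ΔT).
Q = 0.822 kcal = 3439 J; m = 83.7 lb = 37.97 kg; ΔT = 11.6 K.
c = 7.809 J/(kg·K)

7.81 J/(kg·K)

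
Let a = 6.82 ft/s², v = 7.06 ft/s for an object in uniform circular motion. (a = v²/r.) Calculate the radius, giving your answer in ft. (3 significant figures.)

7.31 ft

Rearranging: r = v²/a.
a = 6.82 ft/s² = 2.079 m/s²; v = 7.06 ft/s = 2.152 m/s.
r = 2.228 m
2.228 m × (1 ft / 0.3048 m) = 7.308 ft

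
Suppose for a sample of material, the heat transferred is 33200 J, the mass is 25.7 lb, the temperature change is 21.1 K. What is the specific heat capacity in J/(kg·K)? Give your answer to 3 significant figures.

Solving Q = m·c·ΔT for c: c = Q/(m·ΔT).
Q = 33200 J; m = 25.7 lb = 11.66 kg; ΔT = 21.1 K.
c = 135.0 J/(kg·K)

135 J/(kg·K)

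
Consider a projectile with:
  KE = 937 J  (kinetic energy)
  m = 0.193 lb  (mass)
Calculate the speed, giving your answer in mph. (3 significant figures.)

Rearranging KE = ½mv² for v: v = √(2·KE/m).
KE = 937 J; m = 0.193 lb = 0.08754 kg.
v = 146.3 m/s
146.3 m/s × (1 mph / 0.4470 m/s) = 327.3 mph

327 mph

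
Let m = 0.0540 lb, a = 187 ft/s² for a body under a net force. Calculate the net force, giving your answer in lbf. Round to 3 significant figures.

0.314 lbf

Directly: F = m·a.
m = 0.0540 lb = 0.02449 kg; a = 187 ft/s² = 57.00 m/s².
F = 1.396 N
1.396 N × (1 lbf / 4.448 N) = 0.3139 lbf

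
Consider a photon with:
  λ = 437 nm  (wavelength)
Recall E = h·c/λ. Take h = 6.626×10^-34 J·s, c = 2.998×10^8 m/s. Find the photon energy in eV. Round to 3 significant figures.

Directly: E = hc/λ.
λ = 437 nm = 4.370×10^-7 m; h = 6.626×10^-34 J·s; c = 2.998×10^8 m/s.
E = 4.546×10^-19 J
4.546×10^-19 J × (1 eV / 1.602×10^-19 J) = 2.837 eV

2.84 eV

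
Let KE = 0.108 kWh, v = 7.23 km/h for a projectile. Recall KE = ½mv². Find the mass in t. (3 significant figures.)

Rearranging: m = 2·KE/v².
KE = 0.108 kWh = 3.888×10^5 J; v = 7.23 km/h = 2.008 m/s.
m = 1.928×10^5 kg
1.928×10^5 kg × (1 t / 1000 kg) = 192.8 t

193 t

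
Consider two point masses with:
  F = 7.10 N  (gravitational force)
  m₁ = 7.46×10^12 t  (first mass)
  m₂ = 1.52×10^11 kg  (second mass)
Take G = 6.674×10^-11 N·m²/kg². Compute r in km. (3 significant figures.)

From Newton's law of gravitation: r = √(G·m₁m₂/F).
F = 7.10 N; m₁ = 7.46×10^12 t = 7.460×10^15 kg; m₂ = 1.52×10^11 kg; G = 6.674×10^-11 N·m²/kg².
r = 1.032×10^8 m
1.032×10^8 m × (1 km / 1000 m) = 1.032×10^5 km

1.03×10^5 km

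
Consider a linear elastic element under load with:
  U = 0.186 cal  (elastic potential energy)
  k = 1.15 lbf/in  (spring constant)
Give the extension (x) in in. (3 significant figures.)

Rearranging: x = √(2U/k).
U = 0.186 cal = 0.7782 J; k = 1.15 lbf/in = 201.4 N/m.
x = 0.08791 m
0.08791 m × (1 in / 0.02540 m) = 3.461 in

3.46 in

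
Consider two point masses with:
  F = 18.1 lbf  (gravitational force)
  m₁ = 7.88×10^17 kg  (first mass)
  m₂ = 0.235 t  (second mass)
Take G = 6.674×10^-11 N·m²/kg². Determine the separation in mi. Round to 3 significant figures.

From Newton's law of gravitation: r = √(G·m₁m₂/F).
F = 18.1 lbf = 80.51 N; m₁ = 7.88×10^17 kg; m₂ = 0.235 t = 235.0 kg; G = 6.674×10^-11 N·m²/kg².
r = 12390 m
12390 m × (1 mi / 1609 m) = 7.699 mi

7.70 mi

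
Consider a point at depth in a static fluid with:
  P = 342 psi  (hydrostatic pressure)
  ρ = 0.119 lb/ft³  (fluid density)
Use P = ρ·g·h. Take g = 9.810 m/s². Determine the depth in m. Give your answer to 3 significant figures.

1.26×10^5 m

Rearranging: h = P/(ρ·g).
P = 342 psi = 2.358×10^6 Pa; ρ = 0.119 lb/ft³ = 1.906 kg/m³; g = 9.810 m/s².
h = 1.261×10^5 m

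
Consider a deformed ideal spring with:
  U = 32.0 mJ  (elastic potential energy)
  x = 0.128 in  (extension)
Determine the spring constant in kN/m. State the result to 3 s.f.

6.05 kN/m

Rearranging U = ½k·x² for k: k = 2U/x².
U = 32.0 mJ = 0.03200 J; x = 0.128 in = 0.003251 m.
k = 6055 N/m
6055 N/m × (1 kN/m / 1000 N/m) = 6.055 kN/m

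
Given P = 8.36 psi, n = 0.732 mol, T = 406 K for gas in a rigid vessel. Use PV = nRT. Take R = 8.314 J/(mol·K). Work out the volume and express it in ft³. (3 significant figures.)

1.51 ft³

Solving PV = nRT for V: V = nRT/P.
P = 8.36 psi = 57640 Pa; n = 0.732 mol; T = 406 K; R = 8.314 J/(mol·K).
V = 0.04287 m³
0.04287 m³ × (1 ft³ / 0.02832 m³) = 1.514 ft³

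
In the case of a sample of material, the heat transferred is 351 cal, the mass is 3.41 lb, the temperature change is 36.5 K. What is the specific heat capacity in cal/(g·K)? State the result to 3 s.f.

0.00622 cal/(g·K)

Solving Q = m·c·ΔT for c: c = Q/(m·ΔT).
Q = 351 cal = 1469 J; m = 3.41 lb = 1.547 kg; ΔT = 36.5 K.
c = 26.01 J/(kg·K)
26.01 J/(kg·K) × (1 cal/(g·K) / 4184 J/(kg·K)) = 0.006217 cal/(g·K)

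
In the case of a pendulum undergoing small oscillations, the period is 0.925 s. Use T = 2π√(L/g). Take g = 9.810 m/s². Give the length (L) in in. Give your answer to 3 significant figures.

Rearranging T = 2π√(L/g) for L: L = g·(T/2π)².
T = 0.925 s; g = 9.810 m/s².
L = 0.2126 m
0.2126 m × (1 in / 0.02540 m) = 8.371 in

8.37 in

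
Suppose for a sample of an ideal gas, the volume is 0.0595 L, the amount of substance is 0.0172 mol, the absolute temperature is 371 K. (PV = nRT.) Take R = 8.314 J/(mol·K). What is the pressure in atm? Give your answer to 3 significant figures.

8.80 atm

P is given directly by: P = nRT/V.
V = 0.0595 L = 5.950×10^-5 m³; n = 0.0172 mol; T = 371 K; R = 8.314 J/(mol·K).
P = 8.917×10^5 Pa  (the unit combination reduces to kg/(m·s²) = Pa)
8.917×10^5 Pa × (1 atm / 1.013×10^5 Pa) = 8.800 atm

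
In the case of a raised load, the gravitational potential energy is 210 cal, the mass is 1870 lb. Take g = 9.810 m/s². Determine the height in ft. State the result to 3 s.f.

Solving PE = m·g·h for h: h = PE/(m·g).
PE = 210 cal = 878.6 J; m = 1870 lb = 848.2 kg; g = 9.810 m/s².
h = 0.1056 m
0.1056 m × (1 ft / 0.3048 m) = 0.3464 ft

0.346 ft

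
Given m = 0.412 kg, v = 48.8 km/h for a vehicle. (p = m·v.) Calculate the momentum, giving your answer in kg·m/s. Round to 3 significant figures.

Directly: p = mv.
m = 0.412 kg; v = 48.8 km/h = 13.56 m/s.
p = 5.585 kg·m/s

5.58 kg·m/s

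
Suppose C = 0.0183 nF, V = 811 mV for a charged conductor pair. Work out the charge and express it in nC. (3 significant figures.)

Rearranging C = Q/V for Q: Q = CV.
C = 0.0183 nF = 1.830×10^-11 F; V = 811 mV = 0.8110 V.
Q = 1.484×10^-11 C
1.484×10^-11 C × (1 nC / 1.000×10^-9 C) = 0.01484 nC

0.0148 nC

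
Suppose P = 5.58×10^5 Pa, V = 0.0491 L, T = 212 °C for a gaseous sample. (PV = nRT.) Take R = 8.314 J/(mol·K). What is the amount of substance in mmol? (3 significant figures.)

6.79 mmol

Rearranging: n = PV/(RT).
P = 5.58×10^5 Pa; V = 0.0491 L = 4.910×10^-5 m³; T = 212 °C = 485.1 K; R = 8.314 J/(mol·K).
n = 0.006792 mol
0.006792 mol × (1 mmol / 0.001000 mol) = 6.792 mmol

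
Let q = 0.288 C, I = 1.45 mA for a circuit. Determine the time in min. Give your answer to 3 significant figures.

Rearranging: t = q/I.
q = 0.288 C; I = 1.45 mA = 0.001450 A.
t = 198.6 s
198.6 s × (1 min / 60.00 s) = 3.310 min

3.31 min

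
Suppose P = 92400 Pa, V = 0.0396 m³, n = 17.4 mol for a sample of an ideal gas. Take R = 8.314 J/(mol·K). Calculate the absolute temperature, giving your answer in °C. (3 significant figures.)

From the ideal-gas law: T = PV/(nR).
P = 92400 Pa; V = 0.0396 m³; n = 17.4 mol; R = 8.314 J/(mol·K).
T = 25.29 K
25.29 K − 273.15 = -247.9 °C

-248 °C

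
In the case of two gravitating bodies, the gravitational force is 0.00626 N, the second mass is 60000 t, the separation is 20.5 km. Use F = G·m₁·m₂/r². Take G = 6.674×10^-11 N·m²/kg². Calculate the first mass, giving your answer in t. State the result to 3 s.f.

6.57×10^5 t

From Newton's law of gravitation: m₁ = F·r²/(G·m₂).
F = 0.00626 N; m₂ = 60000 t = 6.000×10^7 kg; r = 20.5 km = 20500 m; G = 6.674×10^-11 N·m²/kg².
m₁ = 6.570×10^8 kg
6.570×10^8 kg × (1 t / 1000 kg) = 6.570×10^5 t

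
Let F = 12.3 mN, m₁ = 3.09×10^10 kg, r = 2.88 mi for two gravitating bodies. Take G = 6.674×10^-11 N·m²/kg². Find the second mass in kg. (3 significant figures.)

1.28×10^5 kg

From Newton's law of gravitation: m₂ = F·r²/(G·m₁).
F = 12.3 mN = 0.01230 N; m₁ = 3.09×10^10 kg; r = 2.88 mi = 4635 m; G = 6.674×10^-11 N·m²/kg².
m₂ = 1.281×10^5 kg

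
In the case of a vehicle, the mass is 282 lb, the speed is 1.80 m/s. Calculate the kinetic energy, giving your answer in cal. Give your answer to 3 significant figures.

KE is given directly by: KE = ½mv².
m = 282 lb = 127.9 kg; v = 1.80 m/s.
KE = 207.2 J  (the unit combination reduces to kg·m²/s² = J)
207.2 J × (1 cal / 4.184 J) = 49.53 cal

49.5 cal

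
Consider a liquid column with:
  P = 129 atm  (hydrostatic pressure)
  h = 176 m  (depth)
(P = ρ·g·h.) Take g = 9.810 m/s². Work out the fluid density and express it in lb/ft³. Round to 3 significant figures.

473 lb/ft³

Rearranging P = ρ·g·h for ρ: ρ = P/(g·h).
P = 129 atm = 1.307×10^7 Pa; h = 176 m; g = 9.810 m/s².
ρ = 7571 kg/m³
7571 kg/m³ × (1 lb/ft³ / 16.02 kg/m³) = 472.6 lb/ft³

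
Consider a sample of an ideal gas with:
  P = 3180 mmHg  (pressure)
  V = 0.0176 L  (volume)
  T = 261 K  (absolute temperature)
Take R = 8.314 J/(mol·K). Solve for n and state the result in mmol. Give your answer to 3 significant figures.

Rearranging PV = nRT for n: n = PV/(RT).
P = 3180 mmHg = 4.240×10^5 Pa; V = 0.0176 L = 1.760×10^-5 m³; T = 261 K; R = 8.314 J/(mol·K).
n = 0.003439 mol
0.003439 mol × (1 mmol / 0.001000 mol) = 3.439 mmol

3.44 mmol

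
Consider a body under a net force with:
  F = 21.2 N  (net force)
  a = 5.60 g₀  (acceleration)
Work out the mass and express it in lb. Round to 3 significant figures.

0.851 lb

From Newton's second law: m = F/a.
F = 21.2 N; a = 5.60 g₀ = 54.92 m/s².
m = 0.3860 kg
0.3860 kg × (1 lb / 0.4536 kg) = 0.8511 lb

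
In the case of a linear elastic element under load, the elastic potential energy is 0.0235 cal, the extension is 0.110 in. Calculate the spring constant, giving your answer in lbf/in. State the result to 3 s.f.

144 lbf/in

Rearranging: k = 2U/x².
U = 0.0235 cal = 0.09832 J; x = 0.110 in = 0.002794 m.
k = 25190 N/m
25190 N/m × (1 lbf/in / 175.1 N/m) = 143.8 lbf/in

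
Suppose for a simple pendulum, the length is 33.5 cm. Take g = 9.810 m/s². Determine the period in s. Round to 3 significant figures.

Directly: T = 2π√(L/g).
L = 33.5 cm = 0.3350 m; g = 9.810 m/s².
T = 1.161 s

1.16 s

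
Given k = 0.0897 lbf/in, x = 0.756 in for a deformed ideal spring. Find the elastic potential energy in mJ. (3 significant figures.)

2.90 mJ

Directly: U = ½kx².
k = 0.0897 lbf/in = 15.71 N/m; x = 0.756 in = 0.01920 m.
U = 0.002896 J
0.002896 J × (1 mJ / 0.001000 J) = 2.896 mJ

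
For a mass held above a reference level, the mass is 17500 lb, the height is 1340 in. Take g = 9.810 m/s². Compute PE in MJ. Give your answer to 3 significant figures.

2.65 MJ

PE is given directly by: PE = mgh.
m = 17500 lb = 7938 kg; h = 1340 in = 34.04 m; g = 9.810 m/s².
PE = 2.650×10^6 J
2.650×10^6 J × (1 MJ / 1.000×10^6 J) = 2.650 MJ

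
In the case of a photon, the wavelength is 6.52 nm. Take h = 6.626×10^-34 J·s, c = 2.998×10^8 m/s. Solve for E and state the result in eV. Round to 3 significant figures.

Directly: E = hc/λ.
λ = 6.52 nm = 6.520×10^-9 m; h = 6.626×10^-34 J·s; c = 2.998×10^8 m/s.
E = 3.047×10^-17 J  (the unit combination reduces to kg·m²/s² = J)
3.047×10^-17 J × (1 eV / 1.602×10^-19 J) = 190.2 eV

190 eV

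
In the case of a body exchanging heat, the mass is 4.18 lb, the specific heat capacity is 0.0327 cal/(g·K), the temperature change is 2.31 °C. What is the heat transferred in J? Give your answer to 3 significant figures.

Q is given directly by: Q = mcΔT.
m = 4.18 lb = 1.896 kg; c = 0.0327 cal/(g·K) = 136.8 J/(kg·K); ΔT = 2.31 °C = 2.310 K.
Q = 599.2 J

599 J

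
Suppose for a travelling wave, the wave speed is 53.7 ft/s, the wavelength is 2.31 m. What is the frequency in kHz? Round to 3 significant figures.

0.00709 kHz

Rearranging: f = v/λ.
v = 53.7 ft/s = 16.37 m/s; λ = 2.31 m.
f = 7.086 Hz
7.086 Hz × (1 kHz / 1000 Hz) = 0.007086 kHz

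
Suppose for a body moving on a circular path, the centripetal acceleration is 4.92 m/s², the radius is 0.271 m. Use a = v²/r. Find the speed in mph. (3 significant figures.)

Rearranging: v = √(a·r).
a = 4.92 m/s²; r = 0.271 m.
v = 1.155 m/s
1.155 m/s × (1 mph / 0.4470 m/s) = 2.583 mph

2.58 mph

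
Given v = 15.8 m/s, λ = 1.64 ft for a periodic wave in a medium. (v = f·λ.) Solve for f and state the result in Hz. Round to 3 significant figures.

31.6 Hz

Rearranging: f = v/λ.
v = 15.8 m/s; λ = 1.64 ft = 0.4999 m.
f = 31.61 Hz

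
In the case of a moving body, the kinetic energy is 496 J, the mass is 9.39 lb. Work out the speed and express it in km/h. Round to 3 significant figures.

54.9 km/h

Rearranging KE = ½mv² for v: v = √(2·KE/m).
KE = 496 J; m = 9.39 lb = 4.259 kg.
v = 15.26 m/s
15.26 m/s × (1 km/h / 0.2778 m/s) = 54.94 km/h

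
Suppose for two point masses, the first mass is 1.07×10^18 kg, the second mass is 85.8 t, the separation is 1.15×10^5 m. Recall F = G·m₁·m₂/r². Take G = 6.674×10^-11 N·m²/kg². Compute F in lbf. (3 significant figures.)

F is given directly by: F = Gm₁m₂/r².
m₁ = 1.07×10^18 kg; m₂ = 85.8 t = 85800 kg; r = 1.15×10^5 m; G = 6.674×10^-11 N·m²/kg².
F = 463.3 N
463.3 N × (1 lbf / 4.448 N) = 104.2 lbf

104 lbf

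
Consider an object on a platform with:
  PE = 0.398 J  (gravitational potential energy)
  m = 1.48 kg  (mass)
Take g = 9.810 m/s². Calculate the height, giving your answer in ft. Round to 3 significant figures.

0.0899 ft

Rearranging: h = PE/(m·g).
PE = 0.398 J; m = 1.48 kg; g = 9.810 m/s².
h = 0.02741 m
0.02741 m × (1 ft / 0.3048 m) = 0.08994 ft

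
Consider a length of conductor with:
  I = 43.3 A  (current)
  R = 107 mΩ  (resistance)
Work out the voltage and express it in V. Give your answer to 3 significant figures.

4.63 V

From Ohm's law: V = IR.
I = 43.3 A; R = 107 mΩ = 0.1070 Ω.
V = 4.633 V  (the unit combination reduces to kg·m²/(A·s³) = V)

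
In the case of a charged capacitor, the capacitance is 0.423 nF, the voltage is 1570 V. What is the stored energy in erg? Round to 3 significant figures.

E is given directly by: E = ½CV².
C = 0.423 nF = 4.230×10^-10 F; V = 1570 V.
E = 5.213×10^-4 J  (the unit combination reduces to kg·m²/s² = J)
5.213×10^-4 J × (1 erg / 1.000×10^-7 J) = 5213 erg

5210 erg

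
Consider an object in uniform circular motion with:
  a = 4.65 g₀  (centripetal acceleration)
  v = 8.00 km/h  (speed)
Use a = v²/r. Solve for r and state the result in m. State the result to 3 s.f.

0.108 m

Rearranging a = v²/r for r: r = v²/a.
a = 4.65 g₀ = 45.60 m/s²; v = 8.00 km/h = 2.222 m/s.
r = 0.1083 m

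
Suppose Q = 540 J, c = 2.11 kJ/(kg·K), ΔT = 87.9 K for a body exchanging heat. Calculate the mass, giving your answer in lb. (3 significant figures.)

0.00642 lb

Rearranging Q = m·c·ΔT for m: m = Q/(c·ΔT).
Q = 540 J; c = 2.11 kJ/(kg·K) = 2110 J/(kg·K); ΔT = 87.9 K.
m = 0.002912 kg
0.002912 kg × (1 lb / 0.4536 kg) = 0.006419 lb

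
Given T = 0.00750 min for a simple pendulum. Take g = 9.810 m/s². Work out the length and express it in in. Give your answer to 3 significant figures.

1.98 in

Solving T = 2π√(L/g) for L: L = g·(T/2π)².
T = 0.00750 min = 0.4500 s; g = 9.810 m/s².
L = 0.05032 m
0.05032 m × (1 in / 0.02540 m) = 1.981 in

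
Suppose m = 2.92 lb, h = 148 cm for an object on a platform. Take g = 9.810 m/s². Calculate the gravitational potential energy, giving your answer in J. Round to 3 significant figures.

PE is given directly by: PE = mgh.
m = 2.92 lb = 1.324 kg; h = 148 cm = 1.480 m; g = 9.810 m/s².
PE = 19.23 J  (the unit combination reduces to kg·m²/s² = J)

19.2 J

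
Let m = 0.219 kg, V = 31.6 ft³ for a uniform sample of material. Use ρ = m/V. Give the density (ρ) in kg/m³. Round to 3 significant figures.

0.245 kg/m³

ρ is given directly by: ρ = m/V.
m = 0.219 kg; V = 31.6 ft³ = 0.8948 m³.
ρ = 0.2447 kg/m³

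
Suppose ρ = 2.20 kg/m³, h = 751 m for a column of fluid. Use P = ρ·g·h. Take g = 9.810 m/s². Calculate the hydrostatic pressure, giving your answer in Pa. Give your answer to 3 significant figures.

P is given directly by: P = ρgh.
ρ = 2.20 kg/m³; h = 751 m; g = 9.810 m/s².
P = 16208 Pa  (the unit combination reduces to kg/(m·s²) = Pa)

16200 Pa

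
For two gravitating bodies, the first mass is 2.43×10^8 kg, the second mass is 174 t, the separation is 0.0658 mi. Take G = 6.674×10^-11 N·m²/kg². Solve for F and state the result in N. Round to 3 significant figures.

F is given directly by: F = Gm₁m₂/r².
m₁ = 2.43×10^8 kg; m₂ = 174 t = 1.740×10^5 kg; r = 0.0658 mi = 105.9 m; G = 6.674×10^-11 N·m²/kg².
F = 0.2516 N

0.252 N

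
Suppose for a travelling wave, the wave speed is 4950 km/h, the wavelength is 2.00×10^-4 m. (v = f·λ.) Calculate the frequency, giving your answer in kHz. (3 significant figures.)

Rearranging: f = v/λ.
v = 4950 km/h = 1375 m/s; λ = 2.00×10^-4 m.
f = 6.875×10^6 Hz
6.875×10^6 Hz × (1 kHz / 1000 Hz) = 6875 kHz

6880 kHz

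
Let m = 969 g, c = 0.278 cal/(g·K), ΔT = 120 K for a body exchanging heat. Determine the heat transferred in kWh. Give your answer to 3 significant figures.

Directly: Q = mcΔT.
m = 969 g = 0.9690 kg; c = 0.278 cal/(g·K) = 1163 J/(kg·K); ΔT = 120 K.
Q = 1.353×10^5 J
1.353×10^5 J × (1 kWh / 3.600×10^6 J) = 0.03757 kWh

0.0376 kWh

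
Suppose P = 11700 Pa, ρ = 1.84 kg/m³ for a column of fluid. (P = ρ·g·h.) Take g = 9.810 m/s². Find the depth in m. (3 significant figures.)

Solving P = ρ·g·h for h: h = P/(ρ·g).
P = 11700 Pa; ρ = 1.84 kg/m³; g = 9.810 m/s².
h = 648.2 m

648 m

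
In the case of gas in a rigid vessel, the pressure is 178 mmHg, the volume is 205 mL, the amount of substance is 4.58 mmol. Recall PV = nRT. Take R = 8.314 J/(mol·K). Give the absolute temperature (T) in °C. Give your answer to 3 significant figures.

-145 °C

Solving PV = nRT for T: T = PV/(nR).
P = 178 mmHg = 23731 Pa; V = 205 mL = 2.050×10^-4 m³; n = 4.58 mmol = 0.004580 mol; R = 8.314 J/(mol·K).
T = 127.8 K
127.8 K − 273.15 = -145.4 °C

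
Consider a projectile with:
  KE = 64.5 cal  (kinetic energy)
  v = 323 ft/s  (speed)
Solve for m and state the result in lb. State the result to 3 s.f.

Solving KE = ½mv² for m: m = 2·KE/v².
KE = 64.5 cal = 269.9 J; v = 323 ft/s = 98.45 m/s.
m = 0.05569 kg
0.05569 kg × (1 lb / 0.4536 kg) = 0.1228 lb

0.123 lb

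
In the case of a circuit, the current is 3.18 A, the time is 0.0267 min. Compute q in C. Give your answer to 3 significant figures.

q is given directly by: q = It.
I = 3.18 A; t = 0.0267 min = 1.602 s.
q = 5.094 C

5.09 C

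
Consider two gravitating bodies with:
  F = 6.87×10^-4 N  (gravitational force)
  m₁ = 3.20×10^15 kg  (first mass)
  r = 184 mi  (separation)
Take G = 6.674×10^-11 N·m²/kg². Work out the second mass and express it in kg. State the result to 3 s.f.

282 kg

From Newton's law of gravitation: m₂ = F·r²/(G·m₁).
F = 6.87×10^-4 N; m₁ = 3.20×10^15 kg; r = 184 mi = 2.961×10^5 m; G = 6.674×10^-11 N·m²/kg².
m₂ = 282.1 kg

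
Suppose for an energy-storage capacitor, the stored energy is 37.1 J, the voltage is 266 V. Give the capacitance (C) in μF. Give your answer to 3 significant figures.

1050 μF

Rearranging: C = 2E/V².
E = 37.1 J; V = 266 V.
C = 0.001049 F
0.001049 F × (1 μF / 1.000×10^-6 F) = 1049 μF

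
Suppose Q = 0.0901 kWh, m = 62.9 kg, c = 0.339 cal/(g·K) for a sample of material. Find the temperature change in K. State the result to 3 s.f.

Solving Q = m·c·ΔT for ΔT: ΔT = Q/(m·c).
Q = 0.0901 kWh = 3.244×10^5 J; m = 62.9 kg; c = 0.339 cal/(g·K) = 1418 J/(kg·K).
ΔT = 3.636 K

3.64 K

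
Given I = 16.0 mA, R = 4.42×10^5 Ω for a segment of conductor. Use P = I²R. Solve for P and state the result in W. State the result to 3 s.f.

P is given directly by: P = I²R.
I = 16.0 mA = 0.01600 A; R = 4.42×10^5 Ω.
P = 113.2 W  (the unit combination reduces to kg·m²/s³ = W)

113 W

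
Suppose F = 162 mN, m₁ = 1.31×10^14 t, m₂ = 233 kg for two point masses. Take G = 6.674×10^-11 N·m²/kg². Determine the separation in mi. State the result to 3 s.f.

From Newton's law of gravitation: r = √(G·m₁m₂/F).
F = 162 mN = 0.1620 N; m₁ = 1.31×10^14 t = 1.310×10^17 kg; m₂ = 233 kg; G = 6.674×10^-11 N·m²/kg².
r = 1.121×10^5 m
1.121×10^5 m × (1 mi / 1609 m) = 69.68 mi

69.7 mi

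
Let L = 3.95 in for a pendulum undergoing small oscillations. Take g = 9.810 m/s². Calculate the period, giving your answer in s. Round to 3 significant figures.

0.635 s

T is given directly by: T = 2π√(L/g).
L = 3.95 in = 0.1003 m; g = 9.810 m/s².
T = 0.6354 s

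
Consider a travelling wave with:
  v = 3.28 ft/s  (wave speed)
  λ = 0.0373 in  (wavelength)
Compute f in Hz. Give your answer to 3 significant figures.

1060 Hz

Solving v = f·λ for f: f = v/λ.
v = 3.28 ft/s = 0.9997 m/s; λ = 0.0373 in = 9.474×10^-4 m.
f = 1055 Hz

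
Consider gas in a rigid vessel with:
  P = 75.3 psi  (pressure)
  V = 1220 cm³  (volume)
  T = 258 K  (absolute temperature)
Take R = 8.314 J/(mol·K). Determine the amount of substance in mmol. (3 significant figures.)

295 mmol

Solving PV = nRT for n: n = PV/(RT).
P = 75.3 psi = 5.192×10^5 Pa; V = 1220 cm³ = 0.001220 m³; T = 258 K; R = 8.314 J/(mol·K).
n = 0.2953 mol
0.2953 mol × (1 mmol / 0.001000 mol) = 295.3 mmol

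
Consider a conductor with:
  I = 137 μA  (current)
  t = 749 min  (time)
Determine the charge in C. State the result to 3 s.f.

q is given directly by: q = It.
I = 137 μA = 1.370×10^-4 A; t = 749 min = 44940 s.
q = 6.157 C

6.16 C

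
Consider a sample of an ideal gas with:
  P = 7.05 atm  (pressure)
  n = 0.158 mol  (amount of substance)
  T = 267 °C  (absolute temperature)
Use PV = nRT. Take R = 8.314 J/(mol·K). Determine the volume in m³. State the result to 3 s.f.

9.93×10^-4 m³

Rearranging: V = nRT/P.
P = 7.05 atm = 7.143×10^5 Pa; n = 0.158 mol; T = 267 °C = 540.1 K; R = 8.314 J/(mol·K).
V = 9.933×10^-4 m³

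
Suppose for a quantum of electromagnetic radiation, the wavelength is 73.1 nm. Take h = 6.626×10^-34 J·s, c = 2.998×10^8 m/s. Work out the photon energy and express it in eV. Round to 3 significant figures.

17.0 eV

E is given directly by: E = hc/λ.
λ = 73.1 nm = 7.310×10^-8 m; h = 6.626×10^-34 J·s; c = 2.998×10^8 m/s.
E = 2.717×10^-18 J  (the unit combination reduces to kg·m²/s² = J)
2.717×10^-18 J × (1 eV / 1.602×10^-19 J) = 16.96 eV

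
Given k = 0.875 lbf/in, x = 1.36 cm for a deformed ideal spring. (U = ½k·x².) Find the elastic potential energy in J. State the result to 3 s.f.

U is given directly by: U = ½kx².
k = 0.875 lbf/in = 153.2 N/m; x = 1.36 cm = 0.01360 m.
U = 0.01417 J  (the unit combination reduces to kg·m²/s² = J)

0.0142 J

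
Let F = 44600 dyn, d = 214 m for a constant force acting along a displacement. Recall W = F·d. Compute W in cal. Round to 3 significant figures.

22.8 cal

W is given directly by: W = F·d.
F = 44600 dyn = 0.4460 N; d = 214 m.
W = 95.44 J  (the unit combination reduces to kg·m²/s² = J)
95.44 J × (1 cal / 4.184 J) = 22.81 cal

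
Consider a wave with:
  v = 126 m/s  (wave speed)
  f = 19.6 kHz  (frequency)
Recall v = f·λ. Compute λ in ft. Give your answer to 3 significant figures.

0.0211 ft

Solving v = f·λ for λ: λ = v/f.
v = 126 m/s; f = 19.6 kHz = 19600 Hz.
λ = 0.006429 m
0.006429 m × (1 ft / 0.3048 m) = 0.02109 ft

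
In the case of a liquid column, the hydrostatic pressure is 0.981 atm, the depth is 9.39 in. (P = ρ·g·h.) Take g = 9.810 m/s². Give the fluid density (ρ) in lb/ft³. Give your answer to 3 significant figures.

2650 lb/ft³

Solving P = ρ·g·h for ρ: ρ = P/(g·h).
P = 0.981 atm = 99400 Pa; h = 9.39 in = 0.2385 m; g = 9.810 m/s².
ρ = 42483 kg/m³
42483 kg/m³ × (1 lb/ft³ / 16.02 kg/m³) = 2652 lb/ft³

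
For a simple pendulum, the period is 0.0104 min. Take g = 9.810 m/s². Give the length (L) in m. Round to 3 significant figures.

Rearranging T = 2π√(L/g) for L: L = g·(T/2π)².
T = 0.0104 min = 0.6240 s; g = 9.810 m/s².
L = 0.09676 m

0.0968 m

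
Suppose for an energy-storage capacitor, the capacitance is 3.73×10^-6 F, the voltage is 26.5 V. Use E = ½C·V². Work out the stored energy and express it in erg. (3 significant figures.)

Directly: E = ½CV².
C = 3.73×10^-6 F; V = 26.5 V.
E = 0.001310 J  (the unit combination reduces to kg·m²/s² = J)
0.001310 J × (1 erg / 1.000×10^-7 J) = 13097 erg

13100 erg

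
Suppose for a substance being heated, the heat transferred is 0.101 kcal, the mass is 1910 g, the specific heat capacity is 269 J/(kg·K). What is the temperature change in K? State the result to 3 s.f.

Rearranging: ΔT = Q/(m·c).
Q = 0.101 kcal = 422.6 J; m = 1910 g = 1.910 kg; c = 269 J/(kg·K).
ΔT = 0.8225 K

0.822 K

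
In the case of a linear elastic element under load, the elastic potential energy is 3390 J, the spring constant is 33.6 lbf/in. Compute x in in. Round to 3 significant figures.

42.3 in

Solving U = ½k·x² for x: x = √(2U/k).
U = 3390 J; k = 33.6 lbf/in = 5884 N/m.
x = 1.073 m
1.073 m × (1 in / 0.02540 m) = 42.26 in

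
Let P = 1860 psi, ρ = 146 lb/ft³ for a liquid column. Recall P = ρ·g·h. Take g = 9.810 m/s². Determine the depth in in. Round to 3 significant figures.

Rearranging P = ρ·g·h for h: h = P/(ρ·g).
P = 1860 psi = 1.282×10^7 Pa; ρ = 146 lb/ft³ = 2339 kg/m³; g = 9.810 m/s².
h = 559.0 m
559.0 m × (1 in / 0.02540 m) = 22007 in

22000 in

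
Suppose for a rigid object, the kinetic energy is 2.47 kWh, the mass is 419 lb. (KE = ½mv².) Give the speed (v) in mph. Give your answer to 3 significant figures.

684 mph

Rearranging: v = √(2·KE/m).
KE = 2.47 kWh = 8.892×10^6 J; m = 419 lb = 190.1 kg.
v = 305.9 m/s
305.9 m/s × (1 mph / 0.4470 m/s) = 684.3 mph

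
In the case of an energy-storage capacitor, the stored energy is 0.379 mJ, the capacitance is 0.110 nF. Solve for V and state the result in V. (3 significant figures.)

Rearranging: V = √(2E/C).
E = 0.379 mJ = 3.790×10^-4 J; C = 0.110 nF = 1.100×10^-10 F.
V = 2625 V

2630 V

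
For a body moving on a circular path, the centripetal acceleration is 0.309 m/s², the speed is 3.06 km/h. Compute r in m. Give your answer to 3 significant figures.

2.34 m

Solving a = v²/r for r: r = v²/a.
a = 0.309 m/s²; v = 3.06 km/h = 0.8500 m/s.
r = 2.338 m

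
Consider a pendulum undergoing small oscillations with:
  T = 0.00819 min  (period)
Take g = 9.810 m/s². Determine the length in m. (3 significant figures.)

Solving T = 2π√(L/g) for L: L = g·(T/2π)².
T = 0.00819 min = 0.4914 s; g = 9.810 m/s².
L = 0.06000 m

0.0600 m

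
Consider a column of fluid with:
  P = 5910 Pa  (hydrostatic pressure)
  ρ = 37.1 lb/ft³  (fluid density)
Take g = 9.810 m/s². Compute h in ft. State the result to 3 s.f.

Solving P = ρ·g·h for h: h = P/(ρ·g).
P = 5910 Pa; ρ = 37.1 lb/ft³ = 594.3 kg/m³; g = 9.810 m/s².
h = 1.014 m
1.014 m × (1 ft / 0.3048 m) = 3.326 ft

3.33 ft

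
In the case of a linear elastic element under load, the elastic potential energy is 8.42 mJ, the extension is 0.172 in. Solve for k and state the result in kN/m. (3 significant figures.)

0.882 kN/m

Solving U = ½k·x² for k: k = 2U/x².
U = 8.42 mJ = 0.008420 J; x = 0.172 in = 0.004369 m.
k = 882.3 N/m
882.3 N/m × (1 kN/m / 1000 N/m) = 0.8823 kN/m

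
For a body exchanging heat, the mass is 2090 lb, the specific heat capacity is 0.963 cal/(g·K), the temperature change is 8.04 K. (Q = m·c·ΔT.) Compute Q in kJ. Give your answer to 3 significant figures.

Directly: Q = mcΔT.
m = 2090 lb = 948.0 kg; c = 0.963 cal/(g·K) = 4029 J/(kg·K); ΔT = 8.04 K.
Q = 3.071×10^7 J  (the unit combination reduces to kg·m²/s² = J)
3.071×10^7 J × (1 kJ / 1000 J) = 30710 kJ

30700 kJ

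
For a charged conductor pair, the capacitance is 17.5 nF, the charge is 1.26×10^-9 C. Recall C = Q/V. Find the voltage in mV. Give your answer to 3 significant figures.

Rearranging C = Q/V for V: V = Q/C.
C = 17.5 nF = 1.750×10^-8 F; Q = 1.26×10^-9 C.
V = 0.07200 V  (the unit combination reduces to kg·m²/(A·s³) = V)
0.07200 V × (1 mV / 0.001000 V) = 72.00 mV

72.0 mV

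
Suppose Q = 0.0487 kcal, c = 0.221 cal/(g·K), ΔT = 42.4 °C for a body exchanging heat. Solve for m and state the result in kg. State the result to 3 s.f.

0.00520 kg

Rearranging: m = Q/(c·ΔT).
Q = 0.0487 kcal = 203.8 J; c = 0.221 cal/(g·K) = 924.7 J/(kg·K); ΔT = 42.4 °C = 42.40 K.
m = 0.005197 kg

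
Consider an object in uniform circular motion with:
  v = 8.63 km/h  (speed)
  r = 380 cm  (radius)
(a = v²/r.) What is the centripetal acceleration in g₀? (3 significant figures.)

0.154 g₀

a is given directly by: a = v²/r.
v = 8.63 km/h = 2.397 m/s; r = 380 cm = 3.800 m.
a = 1.512 m/s²
1.512 m/s² × (1 g₀ / 9.807 m/s²) = 0.1542 g₀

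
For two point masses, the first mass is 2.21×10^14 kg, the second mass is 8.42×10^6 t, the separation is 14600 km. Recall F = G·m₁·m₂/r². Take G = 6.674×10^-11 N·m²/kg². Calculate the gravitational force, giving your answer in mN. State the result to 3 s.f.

Directly: F = Gm₁m₂/r².
m₁ = 2.21×10^14 kg; m₂ = 8.42×10^6 t = 8.420×10^9 kg; r = 14600 km = 1.460×10^7 m; G = 6.674×10^-11 N·m²/kg².
F = 0.5826 N  (the unit combination reduces to kg·m/s² = N)
0.5826 N × (1 mN / 0.001000 N) = 582.6 mN

583 mN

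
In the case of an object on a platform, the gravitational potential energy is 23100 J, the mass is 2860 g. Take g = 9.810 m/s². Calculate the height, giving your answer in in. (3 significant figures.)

32400 in

Rearranging: h = PE/(m·g).
PE = 23100 J; m = 2860 g = 2.860 kg; g = 9.810 m/s².
h = 823.3 m
823.3 m × (1 in / 0.02540 m) = 32415 in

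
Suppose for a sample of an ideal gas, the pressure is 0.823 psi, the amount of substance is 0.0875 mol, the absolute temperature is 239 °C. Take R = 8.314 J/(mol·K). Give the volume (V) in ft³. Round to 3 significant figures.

From the ideal-gas law: V = nRT/P.
P = 0.823 psi = 5674 Pa; n = 0.0875 mol; T = 239 °C = 512.1 K; R = 8.314 J/(mol·K).
V = 0.06566 m³
0.06566 m³ × (1 ft³ / 0.02832 m³) = 2.319 ft³

2.32 ft³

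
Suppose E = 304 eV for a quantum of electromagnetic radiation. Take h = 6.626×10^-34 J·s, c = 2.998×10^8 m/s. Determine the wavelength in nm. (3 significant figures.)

4.08 nm

Solving E = h·c/λ for λ: λ = hc/E.
E = 304 eV = 4.871×10^-17 J; h = 6.626×10^-34 J·s; c = 2.998×10^8 m/s.
λ = 4.078×10^-9 m
4.078×10^-9 m × (1 nm / 1.000×10^-9 m) = 4.078 nm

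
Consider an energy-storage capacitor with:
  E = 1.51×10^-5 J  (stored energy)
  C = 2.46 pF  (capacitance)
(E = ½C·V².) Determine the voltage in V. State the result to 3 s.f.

3500 V

Rearranging E = ½C·V² for V: V = √(2E/C).
E = 1.51×10^-5 J; C = 2.46 pF = 2.460×10^-12 F.
V = 3504 V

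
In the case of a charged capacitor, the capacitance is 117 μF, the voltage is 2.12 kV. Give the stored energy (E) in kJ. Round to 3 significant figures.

0.263 kJ

Directly: E = ½CV².
C = 117 μF = 1.170×10^-4 F; V = 2.12 kV = 2120 V.
E = 262.9 J
262.9 J × (1 kJ / 1000 J) = 0.2629 kJ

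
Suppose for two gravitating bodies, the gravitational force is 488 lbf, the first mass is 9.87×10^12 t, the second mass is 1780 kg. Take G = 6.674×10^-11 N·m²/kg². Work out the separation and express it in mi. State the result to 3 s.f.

Rearranging F = G·m₁·m₂/r² for r: r = √(G·m₁m₂/F).
F = 488 lbf = 2171 N; m₁ = 9.87×10^12 t = 9.870×10^15 kg; m₂ = 1780 kg; G = 6.674×10^-11 N·m²/kg².
r = 735.0 m
735.0 m × (1 mi / 1609 m) = 0.4567 mi

0.457 mi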